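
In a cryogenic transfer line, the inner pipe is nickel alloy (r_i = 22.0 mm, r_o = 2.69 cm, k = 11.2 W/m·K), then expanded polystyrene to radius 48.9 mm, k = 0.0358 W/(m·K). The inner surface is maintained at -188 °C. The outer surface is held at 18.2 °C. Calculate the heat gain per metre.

Q' = 77.5 W/m

Series thermal resistances, inner to outer:
  R'_nickel alloy = ln(0.0269/0.0220)/(2πk) = 0.2011/(2π·11.2) = 0.002857 m·K/W
  R'_expanded polystyrene = ln(0.0489/0.0269)/(2πk) = 0.5977/(2π·0.0358) = 2.657 m·K/W
ΣR = 0.002857 + 2.657 = 2.660 m·K/W
Q' = ΔT/ΣR = (-188 °C − 18.2 °C)/2.660 = -77.5 W/m
(Negative Q' ⇒ heat flows inward; heat gain = 77.5 W/m.)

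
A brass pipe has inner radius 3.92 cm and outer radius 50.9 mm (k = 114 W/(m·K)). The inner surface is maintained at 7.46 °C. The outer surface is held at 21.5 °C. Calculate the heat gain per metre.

Q' = 38.5 kW/m

Q' = 2πk·ΔT/ln(r₂/r₁) = 2π × 114 × 14.04 / ln(0.0509/0.0392) = 38500 W/m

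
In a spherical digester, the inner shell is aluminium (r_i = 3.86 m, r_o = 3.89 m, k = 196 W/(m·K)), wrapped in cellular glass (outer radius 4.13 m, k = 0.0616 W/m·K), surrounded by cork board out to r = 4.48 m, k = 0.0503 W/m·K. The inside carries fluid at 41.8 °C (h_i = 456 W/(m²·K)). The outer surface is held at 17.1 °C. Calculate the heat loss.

Q = 502 W

Treat each layer as a resistance in series:
  R_conv,in = 1/(4πr²h) = 1/(4π·3.86²·456) = 1.171×10^-5 K/W
  R_aluminium = (1/3.86 − 1/3.89)/(4πk) = 0.001998/(4π·196) = 8.112×10^-7 K/W
  R_cellular glass = (1/3.89 − 1/4.13)/(4πk) = 0.01494/(4π·0.0616) = 0.01930 K/W
  R_cork board = (1/4.13 − 1/4.48)/(4πk) = 0.01892/(4π·0.0503) = 0.02993 K/W
ΣR = 1.171×10^-5 + 8.112×10^-7 + 0.01930 + 0.02993 = 0.04924 K/W
Q = ΔT/ΣR = (41.8 °C − 17.1 °C)/0.04924 = 502 W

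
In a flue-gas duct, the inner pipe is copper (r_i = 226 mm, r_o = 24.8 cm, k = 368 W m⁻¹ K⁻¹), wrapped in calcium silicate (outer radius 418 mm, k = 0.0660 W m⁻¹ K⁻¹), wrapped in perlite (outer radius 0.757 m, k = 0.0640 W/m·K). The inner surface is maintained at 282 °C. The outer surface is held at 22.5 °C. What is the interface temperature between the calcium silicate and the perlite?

Treat each layer as a resistance in series:
  R'_copper = ln(0.248/0.226)/(2πk) = 0.09289/(2π·368) = 4.018×10^-5 m·K/W
  R'_calcium silicate = ln(0.418/0.248)/(2πk) = 0.5221/(2π·0.0660) = 1.259 m·K/W
  R'_perlite = ln(0.757/0.418)/(2πk) = 0.5939/(2π·0.0640) = 1.477 m·K/W
ΣR = 4.018×10^-5 + 1.259 + 1.477 = 2.736 m·K/W
Q' = ΔT/ΣR = (282 °C − 22.5 °C)/2.736 = 94.85 W/m
From the inner boundary to the calcium silicate/perlite interface, ΣR_partial = 1.259 m·K/W.
T_interface = T_in − Q'·ΣR_partial = 282 °C − (94.85)(1.259) = 163 °C

T = 163 °C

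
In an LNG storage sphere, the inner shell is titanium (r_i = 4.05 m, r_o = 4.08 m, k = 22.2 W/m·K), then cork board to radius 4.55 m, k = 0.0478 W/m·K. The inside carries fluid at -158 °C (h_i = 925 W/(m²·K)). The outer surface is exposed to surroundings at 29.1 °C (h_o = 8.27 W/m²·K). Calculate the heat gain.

Resistance network (inner→outer):
  R_conv,in = 1/(4πr²h) = 1/(4π·4.05²·925) = 5.245×10^-6 K/W
  R_titanium = (1/4.05 − 1/4.08)/(4πk) = 0.001816/(4π·22.2) = 6.508×10^-6 K/W
  R_cork board = (1/4.08 − 1/4.55)/(4πk) = 0.02532/(4π·0.0478) = 0.04215 K/W
  R_conv,out = 1/(4πr²h) = 1/(4π·4.55²·8.27) = 4.648×10^-4 K/W
ΣR = 5.245×10^-6 + 6.508×10^-6 + 0.04215 + 4.648×10^-4 = 0.04263 K/W
Q = ΔT/ΣR = (-158 °C − 29.1 °C)/0.04263 = -4390 W
(Negative Q ⇒ heat flows inward; heat gain = 4390 W.)

Q = 4390 W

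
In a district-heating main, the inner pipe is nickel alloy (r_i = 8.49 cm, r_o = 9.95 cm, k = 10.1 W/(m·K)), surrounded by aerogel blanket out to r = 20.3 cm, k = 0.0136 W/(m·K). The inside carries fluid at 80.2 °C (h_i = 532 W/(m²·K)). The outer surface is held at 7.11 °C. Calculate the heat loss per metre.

Treat each layer as a resistance in series:
  R'_conv,in = 1/(2πr h) = 1/(2π·0.0849·532) = 0.003524 m·K/W
  R'_nickel alloy = ln(0.0995/0.0849)/(2πk) = 0.1587/(2π·10.1) = 0.002501 m·K/W
  R'_aerogel blanket = ln(0.203/0.0995)/(2πk) = 0.7130/(2π·0.0136) = 8.344 m·K/W
ΣR = 0.003524 + 0.002501 + 8.344 = 8.350 m·K/W
Q' = ΔT/ΣR = (80.2 °C − 7.11 °C)/8.350 = 8.75 W/m

Q' = 8.75 W/m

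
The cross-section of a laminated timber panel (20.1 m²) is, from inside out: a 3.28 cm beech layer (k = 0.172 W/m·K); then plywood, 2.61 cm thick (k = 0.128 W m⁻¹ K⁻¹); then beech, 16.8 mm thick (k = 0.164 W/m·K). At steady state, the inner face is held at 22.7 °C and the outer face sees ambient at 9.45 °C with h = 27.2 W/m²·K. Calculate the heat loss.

Q = 499 W

Treat each layer as a resistance in series:
  R_beech = L/(kA) = 0.0328/(0.172·20.1) = 0.009487 K/W
  R_plywood = L/(kA) = 0.0261/(0.128·20.1) = 0.01014 K/W
  R_beech = L/(kA) = 0.0168/(0.164·20.1) = 0.005096 K/W
  R_conv,out = 1/(hA) = 1/(27.2·20.1) = 0.001829 K/W
ΣR = 0.009487 + 0.01014 + 0.005096 + 0.001829 = 0.02655 K/W
Q = ΔT/ΣR = (22.7 °C − 9.45 °C)/0.02655 = 499 W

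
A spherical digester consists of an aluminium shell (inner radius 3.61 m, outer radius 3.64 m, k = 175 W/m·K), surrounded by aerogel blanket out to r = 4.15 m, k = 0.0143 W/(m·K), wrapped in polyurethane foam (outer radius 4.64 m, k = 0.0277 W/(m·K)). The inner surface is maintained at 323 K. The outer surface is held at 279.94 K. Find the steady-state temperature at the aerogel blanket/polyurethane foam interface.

T = 292.0 K

Series thermal resistances, inner to outer:
  R_aluminium = (1/3.61 − 1/3.64)/(4πk) = 0.002283/(4π·175) = 1.038×10^-6 K/W
  R_aerogel blanket = (1/3.64 − 1/4.15)/(4πk) = 0.03376/(4π·0.0143) = 0.1879 K/W
  R_polyurethane foam = (1/4.15 − 1/4.64)/(4πk) = 0.02545/(4π·0.0277) = 0.07310 K/W
ΣR = 1.038×10^-6 + 0.1879 + 0.07310 = 0.2610 K/W
Q = ΔT/ΣR = (323 K − 279.94 K)/0.2610 = 165.0 W
From the inner boundary to the aerogel blanket/polyurethane foam interface, ΣR_partial = 0.1879 K/W.
T_interface = T_in − Q·ΣR_partial = 323 K − (165.0)(0.1879) = 292.0 K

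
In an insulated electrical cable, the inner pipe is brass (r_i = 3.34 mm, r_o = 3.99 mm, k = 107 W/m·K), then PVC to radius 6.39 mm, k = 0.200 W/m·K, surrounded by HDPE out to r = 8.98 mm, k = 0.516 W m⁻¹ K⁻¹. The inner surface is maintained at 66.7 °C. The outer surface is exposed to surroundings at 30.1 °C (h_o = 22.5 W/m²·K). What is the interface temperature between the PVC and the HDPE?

T = 55.9 °C

Treat each layer as a resistance in series:
  R'_brass = ln(0.00399/0.00334)/(2πk) = 0.1778/(2π·107) = 2.645×10^-4 m·K/W
  R'_PVC = ln(0.00639/0.00399)/(2πk) = 0.4709/(2π·0.200) = 0.3748 m·K/W
  R'_HDPE = ln(0.00898/0.00639)/(2πk) = 0.3403/(2π·0.516) = 0.1050 m·K/W
  R'_conv,out = 1/(2πr h) = 1/(2π·0.00898·22.5) = 0.7877 m·K/W
ΣR = 2.645×10^-4 + 0.3748 + 0.1050 + 0.7877 = 1.268 m·K/W
Q' = ΔT/ΣR = (66.7 °C − 30.1 °C)/1.268 = 28.86 W/m
From the inner boundary to the PVC/HDPE interface, ΣR_partial = 0.3751 m·K/W.
T_interface = T_in − Q'·ΣR_partial = 66.7 °C − (28.86)(0.3751) = 55.9 °C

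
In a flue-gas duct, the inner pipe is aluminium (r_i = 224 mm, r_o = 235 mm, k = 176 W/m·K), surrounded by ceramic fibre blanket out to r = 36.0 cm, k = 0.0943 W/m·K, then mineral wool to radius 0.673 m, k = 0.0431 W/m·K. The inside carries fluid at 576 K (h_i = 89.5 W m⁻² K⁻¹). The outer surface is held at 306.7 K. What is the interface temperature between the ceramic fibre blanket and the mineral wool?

Resistance network (inner→outer):
  R'_conv,in = 1/(2πr h) = 1/(2π·0.224·89.5) = 0.007939 m·K/W
  R'_aluminium = ln(0.235/0.224)/(2πk) = 0.04794/(2π·176) = 4.335×10^-5 m·K/W
  R'_ceramic fibre blanket = ln(0.360/0.235)/(2πk) = 0.4265/(2π·0.0943) = 0.7199 m·K/W
  R'_mineral wool = ln(0.673/0.360)/(2πk) = 0.6256/(2π·0.0431) = 2.310 m·K/W
ΣR = 0.007939 + 4.335×10^-5 + 0.7199 + 2.310 = 3.038 m·K/W
Q' = ΔT/ΣR = (576 K − 306.7 K)/3.038 = 88.64 W/m
From the inner boundary to the ceramic fibre blanket/mineral wool interface, ΣR_partial = 0.7279 m·K/W.
T_interface = T_in − Q'·ΣR_partial = 576 K − (88.64)(0.7279) = 511 K

T = 511 K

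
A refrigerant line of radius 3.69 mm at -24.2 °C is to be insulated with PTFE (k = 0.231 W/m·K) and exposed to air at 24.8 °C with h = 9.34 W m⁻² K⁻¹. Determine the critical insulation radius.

For a cylinder, r_cr = k_ins/h = 0.231/9.34 = 0.0247 m = 2.47 cm

r_cr = 2.47 cm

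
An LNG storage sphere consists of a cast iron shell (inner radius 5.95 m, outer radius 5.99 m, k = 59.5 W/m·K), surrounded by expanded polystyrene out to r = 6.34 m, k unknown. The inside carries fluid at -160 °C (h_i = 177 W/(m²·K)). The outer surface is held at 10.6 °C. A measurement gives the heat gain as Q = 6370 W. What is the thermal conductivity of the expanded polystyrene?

k = 0.0274 W/m·K

ΣR = ΔT/Q = |-160 − 10.6|/6370 = 0.02678 K/W
Known resistances:
  R_conv,in = 1/(4πr²h) = 1/(4π·5.95²·177) = 1.270×10^-5 K/W
  R_cast iron = (1/5.95 − 1/5.99)/(4πk) = 0.001122/(4π·59.5) = 1.501×10^-6 K/W
R_expanded polystyrene = ΣR − ΣR_known = 0.02678 − 1.420×10^-5 = 0.02677 K/W
(1/r₁−1/r₂)/(4πk) = 0.02677 ⇒ k = 0.009216/(4π·0.02677) = 0.0274 W/m·K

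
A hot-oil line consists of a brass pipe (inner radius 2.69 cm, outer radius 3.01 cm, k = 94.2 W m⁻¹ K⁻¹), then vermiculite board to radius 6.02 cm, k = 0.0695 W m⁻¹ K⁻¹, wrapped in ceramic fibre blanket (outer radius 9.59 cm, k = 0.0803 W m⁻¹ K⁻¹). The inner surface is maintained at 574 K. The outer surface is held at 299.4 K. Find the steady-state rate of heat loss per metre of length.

Series thermal resistances, inner to outer:
  R'_brass = ln(0.0301/0.0269)/(2πk) = 0.1124/(2π·94.2) = 1.899×10^-4 m·K/W
  R'_vermiculite board = ln(0.0602/0.0301)/(2πk) = 0.6931/(2π·0.0695) = 1.587 m·K/W
  R'_ceramic fibre blanket = ln(0.0959/0.0602)/(2πk) = 0.4656/(2π·0.0803) = 0.9229 m·K/W
ΣR = 1.899×10^-4 + 1.587 + 0.9229 = 2.510 m·K/W
Q' = ΔT/ΣR = (574 K − 299.4 K)/2.510 = 109 W/m

Q' = 109 W/m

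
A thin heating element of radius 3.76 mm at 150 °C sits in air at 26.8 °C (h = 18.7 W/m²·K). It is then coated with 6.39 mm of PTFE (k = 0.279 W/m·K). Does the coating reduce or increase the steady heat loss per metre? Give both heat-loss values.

increases: 54.4 → 87.7 W/m

Critical radius for a cylinder: r_cr = k/h = 0.0149 m = 1.49 cm.
Outer radius after coating: r₂ = 0.00376 + 0.00639 = 0.01015 m.
Since r₁ < r_cr and r₂ ≤ r_cr, the coating moves toward the maximum at r_cr — heat loss rises.
Bare: R = 1/(2πr₁h) = 2.264 m·K/W; Q = 123.2/2.264 = 54.4 W/m.
Coated: R = R_cond + R_conv = 1.405 m·K/W; Q = 123.2/1.405 = 87.7 W/m.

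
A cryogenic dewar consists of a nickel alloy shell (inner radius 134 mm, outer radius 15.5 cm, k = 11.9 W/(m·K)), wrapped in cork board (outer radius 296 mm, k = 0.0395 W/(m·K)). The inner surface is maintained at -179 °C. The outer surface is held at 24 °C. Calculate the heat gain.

Q = 32.8 W

Resistance network (inner→outer):
  R_nickel alloy = (1/0.134 − 1/0.155)/(4πk) = 1.011/(4π·11.9) = 0.006761 K/W
  R_cork board = (1/0.155 − 1/0.296)/(4πk) = 3.073/(4π·0.0395) = 6.191 K/W
ΣR = 0.006761 + 6.191 = 6.198 K/W
Q = ΔT/ΣR = (-179 °C − 24 °C)/6.198 = -32.8 W
(Negative Q ⇒ heat flows inward; heat gain = 32.8 W.)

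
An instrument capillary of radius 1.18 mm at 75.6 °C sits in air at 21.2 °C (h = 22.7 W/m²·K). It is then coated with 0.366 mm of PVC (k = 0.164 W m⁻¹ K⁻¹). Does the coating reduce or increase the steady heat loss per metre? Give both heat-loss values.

Critical radius for a cylinder: r_cr = k/h = 0.00722 m = 0.722 cm.
Outer radius after coating: r₂ = 0.00118 + 3.66×10^-4 = 0.001546 m.
Since r₁ < r_cr and r₂ ≤ r_cr, the coating moves toward the maximum at r_cr — heat loss rises.
Bare: R = 1/(2πr₁h) = 5.942 m·K/W; Q = 54.4/5.942 = 9.16 W/m.
Coated: R = R_cond + R_conv = 4.797 m·K/W; Q = 54.4/4.797 = 11.3 W/m.

increases: 9.16 → 11.3 W/m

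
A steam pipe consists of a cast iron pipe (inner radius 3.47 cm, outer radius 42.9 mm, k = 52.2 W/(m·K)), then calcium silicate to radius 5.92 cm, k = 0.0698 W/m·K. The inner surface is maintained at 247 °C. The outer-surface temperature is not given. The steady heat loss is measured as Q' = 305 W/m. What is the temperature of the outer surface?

T_out = 22.8 °C

Series resistances:
  R'_cast iron = ln(0.0429/0.0347)/(2πk) = 0.2121/(2π·52.2) = 6.468×10^-4 m·K/W
  R'_calcium silicate = ln(0.0592/0.0429)/(2πk) = 0.3220/(2π·0.0698) = 0.7343 m·K/W
ΣR = 0.7350 m·K/W
ΔT = Q'·ΣR = 305 × 0.7350 = 224.2 K
Heat flows outward, so T_out = T_in − ΔT = 247 − 224.2 = 22.8 °C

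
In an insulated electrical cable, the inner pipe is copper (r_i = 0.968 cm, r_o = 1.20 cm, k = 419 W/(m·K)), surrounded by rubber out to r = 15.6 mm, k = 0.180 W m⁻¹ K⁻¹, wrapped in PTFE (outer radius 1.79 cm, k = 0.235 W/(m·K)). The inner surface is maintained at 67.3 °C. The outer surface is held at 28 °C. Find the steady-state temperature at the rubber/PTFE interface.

T = 39.3 °C

Treat each layer as a resistance in series:
  R'_copper = ln(0.0120/0.00968)/(2πk) = 0.2148/(2π·419) = 8.161×10^-5 m·K/W
  R'_rubber = ln(0.0156/0.0120)/(2πk) = 0.2624/(2π·0.180) = 0.2320 m·K/W
  R'_PTFE = ln(0.0179/0.0156)/(2πk) = 0.1375/(2π·0.235) = 0.09314 m·K/W
ΣR = 8.161×10^-5 + 0.2320 + 0.09314 = 0.3252 m·K/W
Q' = ΔT/ΣR = (67.3 °C − 28 °C)/0.3252 = 120.8 W/m
From the inner boundary to the rubber/PTFE interface, ΣR_partial = 0.2321 m·K/W.
T_interface = T_in − Q'·ΣR_partial = 67.3 °C − (120.8)(0.2321) = 39.3 °C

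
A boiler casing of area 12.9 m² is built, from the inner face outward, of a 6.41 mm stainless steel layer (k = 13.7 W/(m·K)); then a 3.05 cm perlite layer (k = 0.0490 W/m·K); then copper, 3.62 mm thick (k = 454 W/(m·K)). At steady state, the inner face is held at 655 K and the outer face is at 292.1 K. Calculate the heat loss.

Q = 7.52 kW

Resistance network (inner→outer):
  R_stainless steel = L/(kA) = 0.00641/(13.7·12.9) = 3.627×10^-5 K/W
  R_perlite = L/(kA) = 0.0305/(0.0490·12.9) = 0.04825 K/W
  R_copper = L/(kA) = 0.00362/(454·12.9) = 6.181×10^-7 K/W
ΣR = 3.627×10^-5 + 0.04825 + 6.181×10^-7 = 0.04829 K/W
Q = ΔT/ΣR = (655 K − 292.1 K)/0.04829 = 7520 W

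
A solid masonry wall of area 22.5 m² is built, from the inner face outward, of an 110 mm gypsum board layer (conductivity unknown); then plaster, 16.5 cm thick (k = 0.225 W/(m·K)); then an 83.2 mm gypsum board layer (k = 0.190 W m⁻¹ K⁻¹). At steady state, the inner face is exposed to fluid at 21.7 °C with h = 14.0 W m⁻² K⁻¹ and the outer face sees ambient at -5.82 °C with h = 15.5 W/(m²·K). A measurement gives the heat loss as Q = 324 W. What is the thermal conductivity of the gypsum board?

k = 0.182 W/m·K

ΣR = ΔT/Q = |21.7 − -5.82|/324 = 0.08494 K/W
Known resistances:
  R_conv,in = 1/(hA) = 1/(14.0·22.5) = 0.003175 K/W
  R_plaster = L/(kA) = 0.165/(0.225·22.5) = 0.03259 K/W
  R_gypsum board = L/(kA) = 0.0832/(0.190·22.5) = 0.01946 K/W
  R_conv,out = 1/(hA) = 1/(15.5·22.5) = 0.002867 K/W
R_gypsum board = ΣR − ΣR_known = 0.08494 − 0.05809 = 0.02685 K/W
L/(kA) = 0.02685 ⇒ k = 0.110/(0.02685·22.5) = 0.182 W/m·K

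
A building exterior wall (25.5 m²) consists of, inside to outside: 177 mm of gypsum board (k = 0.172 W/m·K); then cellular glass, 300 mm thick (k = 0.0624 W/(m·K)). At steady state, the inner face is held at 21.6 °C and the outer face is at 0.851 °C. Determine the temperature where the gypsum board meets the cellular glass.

T = 17.9 °C

Resistance network (inner→outer):
  R_gypsum board = L/(kA) = 0.177/(0.172·25.5) = 0.04036 K/W
  R_cellular glass = L/(kA) = 0.300/(0.0624·25.5) = 0.1885 K/W
ΣR = 0.04036 + 0.1885 = 0.2289 K/W
Q = ΔT/ΣR = (21.6 °C − 0.851 °C)/0.2289 = 90.65 W
From the inner boundary to the gypsum board/cellular glass interface, ΣR_partial = 0.04036 K/W.
T_interface = T_in − Q·ΣR_partial = 21.6 °C − (90.65)(0.04036) = 17.9 °C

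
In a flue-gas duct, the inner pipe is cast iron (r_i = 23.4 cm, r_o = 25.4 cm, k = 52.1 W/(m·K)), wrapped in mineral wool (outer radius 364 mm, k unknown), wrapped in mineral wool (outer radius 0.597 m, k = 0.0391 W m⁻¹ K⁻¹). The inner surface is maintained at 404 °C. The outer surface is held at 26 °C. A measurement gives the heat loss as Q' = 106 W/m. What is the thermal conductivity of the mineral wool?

k = 0.0369 W/m·K

ΣR = ΔT/Q' = |404 − 26|/106 = 3.566 m·K/W
Known resistances:
  R'_cast iron = ln(0.254/0.234)/(2πk) = 0.08201/(2π·52.1) = 2.505×10^-4 m·K/W
  R'_mineral wool = ln(0.597/0.364)/(2πk) = 0.4948/(2π·0.0391) = 2.014 m·K/W
R_mineral wool = ΣR − ΣR_known = 3.566 − 2.014 = 1.552 m·K/W
ln(r₂/r₁)/(2πk) = 1.552 ⇒ k = 0.3598/(2π·1.552) = 0.0369 W/m·K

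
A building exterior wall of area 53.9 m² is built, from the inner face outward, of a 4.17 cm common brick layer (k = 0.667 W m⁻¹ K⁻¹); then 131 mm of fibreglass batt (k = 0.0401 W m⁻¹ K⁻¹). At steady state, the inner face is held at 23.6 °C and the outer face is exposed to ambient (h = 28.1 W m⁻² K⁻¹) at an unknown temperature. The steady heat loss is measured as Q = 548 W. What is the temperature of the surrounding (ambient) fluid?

Series resistances:
  R_common brick = L/(kA) = 0.0417/(0.667·53.9) = 0.001160 K/W
  R_fibreglass batt = L/(kA) = 0.131/(0.0401·53.9) = 0.06061 K/W
  R_conv,out = 1/(hA) = 1/(28.1·53.9) = 6.602×10^-4 K/W
ΣR = 0.06243 K/W
ΔT = Q·ΣR = 548 × 0.06243 = 34.21 K
Heat flows outward, so T_out = T_in − ΔT = 23.6 − 34.21 = -10.6 °C

T_out = -10.6 °C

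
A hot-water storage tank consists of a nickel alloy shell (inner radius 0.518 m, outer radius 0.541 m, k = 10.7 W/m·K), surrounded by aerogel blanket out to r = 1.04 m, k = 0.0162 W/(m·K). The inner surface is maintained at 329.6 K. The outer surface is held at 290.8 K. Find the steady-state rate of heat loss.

Q = 8.90 W

Treat each layer as a resistance in series:
  R_nickel alloy = (1/0.518 − 1/0.541)/(4πk) = 0.08207/(4π·10.7) = 6.104×10^-4 K/W
  R_aerogel blanket = (1/0.541 − 1/1.04)/(4πk) = 0.8869/(4π·0.0162) = 4.357 K/W
ΣR = 6.104×10^-4 + 4.357 = 4.358 K/W
Q = ΔT/ΣR = (329.6 K − 290.8 K)/4.358 = 8.90 W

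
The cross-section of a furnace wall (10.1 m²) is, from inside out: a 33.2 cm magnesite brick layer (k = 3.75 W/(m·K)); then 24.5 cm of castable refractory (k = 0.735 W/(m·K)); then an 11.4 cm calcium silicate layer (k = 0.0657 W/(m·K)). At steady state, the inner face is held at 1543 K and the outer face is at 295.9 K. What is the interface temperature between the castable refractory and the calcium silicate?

T = 1299 K

Series thermal resistances, inner to outer:
  R_magnesite brick = L/(kA) = 0.332/(3.75·10.1) = 0.008766 K/W
  R_castable refractory = L/(kA) = 0.245/(0.735·10.1) = 0.03300 K/W
  R_calcium silicate = L/(kA) = 0.114/(0.0657·10.1) = 0.1718 K/W
ΣR = 0.008766 + 0.03300 + 0.1718 = 0.2136 K/W
Q = ΔT/ΣR = (1543 K − 295.9 K)/0.2136 = 5838 W
From the inner boundary to the castable refractory/calcium silicate interface, ΣR_partial = 0.04177 K/W.
T_interface = T_in − Q·ΣR_partial = 1543 K − (5838)(0.04177) = 1299 K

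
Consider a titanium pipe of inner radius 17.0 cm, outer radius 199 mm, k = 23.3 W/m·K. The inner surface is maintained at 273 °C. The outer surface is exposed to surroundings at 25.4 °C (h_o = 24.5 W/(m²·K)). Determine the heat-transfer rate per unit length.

Treat each layer as a resistance in series:
  R'_titanium = ln(0.199/0.170)/(2πk) = 0.1575/(2π·23.3) = 0.001076 m·K/W
  R'_conv,out = 1/(2πr h) = 1/(2π·0.199·24.5) = 0.03264 m·K/W
ΣR = 0.001076 + 0.03264 = 0.03372 m·K/W
Q' = ΔT/ΣR = (273 °C − 25.4 °C)/0.03372 = 7340 W/m

Q' = 7.34 kW/m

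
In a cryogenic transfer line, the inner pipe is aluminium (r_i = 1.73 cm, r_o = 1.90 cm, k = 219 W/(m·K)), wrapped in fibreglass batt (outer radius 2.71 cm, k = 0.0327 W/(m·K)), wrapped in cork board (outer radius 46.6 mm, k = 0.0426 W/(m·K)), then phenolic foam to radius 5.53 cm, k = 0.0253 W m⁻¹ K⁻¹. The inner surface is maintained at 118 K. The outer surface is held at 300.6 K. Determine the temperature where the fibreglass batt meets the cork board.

T = 183.3 K

Resistance network (inner→outer):
  R'_aluminium = ln(0.0190/0.0173)/(2πk) = 0.09373/(2π·219) = 6.812×10^-5 m·K/W
  R'_fibreglass batt = ln(0.0271/0.0190)/(2πk) = 0.3551/(2π·0.0327) = 1.728 m·K/W
  R'_cork board = ln(0.0466/0.0271)/(2πk) = 0.5421/(2π·0.0426) = 2.025 m·K/W
  R'_phenolic foam = ln(0.0553/0.0466)/(2πk) = 0.1712/(2π·0.0253) = 1.077 m·K/W
ΣR = 6.812×10^-5 + 1.728 + 2.025 + 1.077 = 4.830 m·K/W
Q' = ΔT/ΣR = (118 K − 300.6 K)/4.830 = -37.81 W/m
From the inner boundary to the fibreglass batt/cork board interface, ΣR_partial = 1.728 m·K/W.
T_interface = T_in − Q'·ΣR_partial = 118 K − (-37.81)(1.728) = 183.3 K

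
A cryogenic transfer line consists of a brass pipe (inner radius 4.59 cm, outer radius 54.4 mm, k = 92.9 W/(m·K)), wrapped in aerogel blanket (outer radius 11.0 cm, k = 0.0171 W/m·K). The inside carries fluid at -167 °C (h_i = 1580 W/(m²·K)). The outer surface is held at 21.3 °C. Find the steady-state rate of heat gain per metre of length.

Resistance network (inner→outer):
  R'_conv,in = 1/(2πr h) = 1/(2π·0.0459·1580) = 0.002195 m·K/W
  R'_brass = ln(0.0544/0.0459)/(2πk) = 0.1699/(2π·92.9) = 2.911×10^-4 m·K/W
  R'_aerogel blanket = ln(0.110/0.0544)/(2πk) = 0.7041/(2π·0.0171) = 6.553 m·K/W
ΣR = 0.002195 + 2.911×10^-4 + 6.553 = 6.555 m·K/W
Q' = ΔT/ΣR = (-167 °C − 21.3 °C)/6.555 = -28.7 W/m
(Negative Q' ⇒ heat flows inward; heat gain = 28.7 W/m.)

Q' = 28.7 W/m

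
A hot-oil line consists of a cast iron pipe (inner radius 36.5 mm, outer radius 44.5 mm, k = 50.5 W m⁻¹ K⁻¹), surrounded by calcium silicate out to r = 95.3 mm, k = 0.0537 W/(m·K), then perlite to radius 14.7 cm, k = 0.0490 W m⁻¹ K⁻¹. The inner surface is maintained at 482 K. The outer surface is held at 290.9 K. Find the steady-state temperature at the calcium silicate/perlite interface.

Resistance network (inner→outer):
  R'_cast iron = ln(0.0445/0.0365)/(2πk) = 0.1982/(2π·50.5) = 6.246×10^-4 m·K/W
  R'_calcium silicate = ln(0.0953/0.0445)/(2πk) = 0.7615/(2π·0.0537) = 2.257 m·K/W
  R'_perlite = ln(0.147/0.0953)/(2πk) = 0.4334/(2π·0.0490) = 1.408 m·K/W
ΣR = 6.246×10^-4 + 2.257 + 1.408 = 3.666 m·K/W
Q' = ΔT/ΣR = (482 K − 290.9 K)/3.666 = 52.13 W/m
From the inner boundary to the calcium silicate/perlite interface, ΣR_partial = 2.258 m·K/W.
T_interface = T_in − Q'·ΣR_partial = 482 K − (52.13)(2.258) = 364.3 K

T = 364.3 K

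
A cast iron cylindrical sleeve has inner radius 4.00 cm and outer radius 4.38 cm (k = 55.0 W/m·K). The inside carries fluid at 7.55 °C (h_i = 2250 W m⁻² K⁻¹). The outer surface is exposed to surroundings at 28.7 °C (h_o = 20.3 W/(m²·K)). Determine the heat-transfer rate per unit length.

Treat each layer as a resistance in series:
  R'_conv,in = 1/(2πr h) = 1/(2π·0.0400·2250) = 0.001768 m·K/W
  R'_cast iron = ln(0.0438/0.0400)/(2πk) = 0.09075/(2π·55.0) = 2.626×10^-4 m·K/W
  R'_conv,out = 1/(2πr h) = 1/(2π·0.0438·20.3) = 0.1790 m·K/W
ΣR = 0.001768 + 2.626×10^-4 + 0.1790 = 0.1810 m·K/W
Q' = ΔT/ΣR = (7.55 °C − 28.7 °C)/0.1810 = -117 W/m
(Negative Q' ⇒ heat flows inward; heat gain = 117 W/m.)

Q' = 117 W/m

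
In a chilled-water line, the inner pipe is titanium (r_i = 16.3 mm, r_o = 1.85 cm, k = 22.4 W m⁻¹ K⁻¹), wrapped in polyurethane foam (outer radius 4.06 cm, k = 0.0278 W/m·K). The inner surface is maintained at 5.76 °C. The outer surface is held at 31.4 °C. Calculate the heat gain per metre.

Treat each layer as a resistance in series:
  R'_titanium = ln(0.0185/0.0163)/(2πk) = 0.1266/(2π·22.4) = 8.995×10^-4 m·K/W
  R'_polyurethane foam = ln(0.0406/0.0185)/(2πk) = 0.7860/(2π·0.0278) = 4.500 m·K/W
ΣR = 8.995×10^-4 + 4.500 = 4.501 m·K/W
Q' = ΔT/ΣR = (5.76 °C − 31.4 °C)/4.501 = -5.70 W/m
(Negative Q' ⇒ heat flows inward; heat gain = 5.70 W/m.)

Q' = 5.70 W/m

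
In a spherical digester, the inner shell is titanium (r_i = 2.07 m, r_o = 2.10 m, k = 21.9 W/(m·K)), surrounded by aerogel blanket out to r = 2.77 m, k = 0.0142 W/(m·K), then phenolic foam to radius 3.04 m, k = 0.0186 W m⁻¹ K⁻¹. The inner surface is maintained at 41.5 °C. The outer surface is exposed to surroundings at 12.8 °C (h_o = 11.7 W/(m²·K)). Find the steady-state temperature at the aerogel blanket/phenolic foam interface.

T = 17.9 °C

Treat each layer as a resistance in series:
  R_titanium = (1/2.07 − 1/2.10)/(4πk) = 0.006901/(4π·21.9) = 2.508×10^-5 K/W
  R_aerogel blanket = (1/2.10 − 1/2.77)/(4πk) = 0.1152/(4π·0.0142) = 0.6455 K/W
  R_phenolic foam = (1/2.77 − 1/3.04)/(4πk) = 0.03206/(4π·0.0186) = 0.1372 K/W
  R_conv,out = 1/(4πr²h) = 1/(4π·3.04²·11.7) = 7.360×10^-4 K/W
ΣR = 2.508×10^-5 + 0.6455 + 0.1372 + 7.360×10^-4 = 0.7835 K/W
Q = ΔT/ΣR = (41.5 °C − 12.8 °C)/0.7835 = 36.63 W
From the inner boundary to the aerogel blanket/phenolic foam interface, ΣR_partial = 0.6455 K/W.
T_interface = T_in − Q·ΣR_partial = 41.5 °C − (36.63)(0.6455) = 17.9 °C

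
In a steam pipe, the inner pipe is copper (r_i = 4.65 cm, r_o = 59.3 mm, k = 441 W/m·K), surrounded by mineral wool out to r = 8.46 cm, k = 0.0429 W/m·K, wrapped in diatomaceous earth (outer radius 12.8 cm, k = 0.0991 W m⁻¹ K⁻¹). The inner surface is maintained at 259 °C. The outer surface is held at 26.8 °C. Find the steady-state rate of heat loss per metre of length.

Resistance network (inner→outer):
  R'_copper = ln(0.0593/0.0465)/(2πk) = 0.2432/(2π·441) = 8.775×10^-5 m·K/W
  R'_mineral wool = ln(0.0846/0.0593)/(2πk) = 0.3553/(2π·0.0429) = 1.318 m·K/W
  R'_diatomaceous earth = ln(0.128/0.0846)/(2πk) = 0.4141/(2π·0.0991) = 0.6650 m·K/W
ΣR = 8.775×10^-5 + 1.318 + 0.6650 = 1.983 m·K/W
Q' = ΔT/ΣR = (259 °C − 26.8 °C)/1.983 = 117 W/m

Q' = 117 W/m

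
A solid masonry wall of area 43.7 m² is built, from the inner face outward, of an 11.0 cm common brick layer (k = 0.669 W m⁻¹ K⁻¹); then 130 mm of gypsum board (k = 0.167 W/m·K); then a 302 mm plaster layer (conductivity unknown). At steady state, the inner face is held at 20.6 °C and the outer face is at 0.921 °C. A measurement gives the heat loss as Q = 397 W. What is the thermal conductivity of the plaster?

k = 0.247 W/m·K

ΣR = ΔT/Q = |20.6 − 0.921|/397 = 0.04957 K/W
Known resistances:
  R_common brick = L/(kA) = 0.110/(0.669·43.7) = 0.003763 K/W
  R_gypsum board = L/(kA) = 0.130/(0.167·43.7) = 0.01781 K/W
R_plaster = ΣR − ΣR_known = 0.04957 − 0.02157 = 0.02800 K/W
L/(kA) = 0.02800 ⇒ k = 0.302/(0.02800·43.7) = 0.247 W/m·K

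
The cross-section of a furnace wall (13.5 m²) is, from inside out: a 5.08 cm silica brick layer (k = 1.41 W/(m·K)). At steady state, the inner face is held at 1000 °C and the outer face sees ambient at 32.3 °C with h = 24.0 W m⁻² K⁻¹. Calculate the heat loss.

Series thermal resistances, inner to outer:
  R_silica brick = L/(kA) = 0.0508/(1.41·13.5) = 0.002669 K/W
  R_conv,out = 1/(hA) = 1/(24.0·13.5) = 0.003086 K/W
ΣR = 0.002669 + 0.003086 = 0.005755 K/W
Q = ΔT/ΣR = (1000 °C − 32.3 °C)/0.005755 = 1.68×10^5 W

Q = 168 kW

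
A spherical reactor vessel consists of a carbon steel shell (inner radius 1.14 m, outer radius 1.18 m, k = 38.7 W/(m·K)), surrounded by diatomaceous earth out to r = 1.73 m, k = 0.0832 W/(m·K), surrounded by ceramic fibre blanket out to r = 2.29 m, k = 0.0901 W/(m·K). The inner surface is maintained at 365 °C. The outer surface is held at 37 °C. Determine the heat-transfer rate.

Series thermal resistances, inner to outer:
  R_carbon steel = (1/1.14 − 1/1.18)/(4πk) = 0.02974/(4π·38.7) = 6.114×10^-5 K/W
  R_diatomaceous earth = (1/1.18 − 1/1.73)/(4πk) = 0.2694/(4π·0.0832) = 0.2577 K/W
  R_ceramic fibre blanket = (1/1.73 − 1/2.29)/(4πk) = 0.1414/(4π·0.0901) = 0.1248 K/W
ΣR = 6.114×10^-5 + 0.2577 + 0.1248 = 0.3826 K/W
Q = ΔT/ΣR = (365 °C − 37 °C)/0.3826 = 857 W

Q = 857 W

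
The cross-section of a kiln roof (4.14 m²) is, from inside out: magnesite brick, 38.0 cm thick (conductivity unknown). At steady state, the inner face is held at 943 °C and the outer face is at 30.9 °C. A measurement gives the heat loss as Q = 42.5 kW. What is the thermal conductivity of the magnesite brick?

k = 4.28 W/m·K

ΣR = ΔT/Q = |943 − 30.9|/42500 = 0.02146 K/W
L/(kA) = 0.02146 ⇒ k = 0.380/(0.02146·4.14) = 4.28 W/m·K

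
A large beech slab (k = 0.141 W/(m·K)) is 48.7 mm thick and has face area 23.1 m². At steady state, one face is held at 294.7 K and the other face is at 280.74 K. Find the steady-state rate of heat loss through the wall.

Q = kA·ΔT/L = 0.141 × 23.1 × |294.7 K − 280.74 K| / 0.0487 = 934 W

Q = 934 W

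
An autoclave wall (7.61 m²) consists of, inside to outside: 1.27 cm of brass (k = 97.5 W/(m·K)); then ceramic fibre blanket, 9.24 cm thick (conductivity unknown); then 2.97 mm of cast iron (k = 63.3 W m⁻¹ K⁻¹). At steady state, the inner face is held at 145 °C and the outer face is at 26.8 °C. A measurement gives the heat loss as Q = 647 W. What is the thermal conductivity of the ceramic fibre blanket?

ΣR = ΔT/Q = |145 − 26.8|/647 = 0.1827 K/W
Known resistances:
  R_brass = L/(kA) = 0.0127/(97.5·7.61) = 1.712×10^-5 K/W
  R_cast iron = L/(kA) = 0.00297/(63.3·7.61) = 6.165×10^-6 K/W
R_ceramic fibre blanket = ΣR − ΣR_known = 0.1827 − 2.328×10^-5 = 0.1827 K/W
L/(kA) = 0.1827 ⇒ k = 0.0924/(0.1827·7.61) = 0.0665 W/m·K

k = 0.0665 W/m·K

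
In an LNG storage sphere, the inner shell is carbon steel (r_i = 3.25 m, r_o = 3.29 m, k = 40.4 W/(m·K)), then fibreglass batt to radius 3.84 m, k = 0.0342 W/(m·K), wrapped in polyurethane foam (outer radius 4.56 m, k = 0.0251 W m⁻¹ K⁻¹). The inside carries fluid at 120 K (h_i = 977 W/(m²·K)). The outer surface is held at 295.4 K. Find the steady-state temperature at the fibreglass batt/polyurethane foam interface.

Series thermal resistances, inner to outer:
  R_conv,in = 1/(4πr²h) = 1/(4π·3.25²·977) = 7.711×10^-6 K/W
  R_carbon steel = (1/3.25 − 1/3.29)/(4πk) = 0.003741/(4π·40.4) = 7.369×10^-6 K/W
  R_fibreglass batt = (1/3.29 − 1/3.84)/(4πk) = 0.04353/(4π·0.0342) = 0.1013 K/W
  R_polyurethane foam = (1/3.84 − 1/4.56)/(4πk) = 0.04112/(4π·0.0251) = 0.1304 K/W
ΣR = 7.711×10^-6 + 7.369×10^-6 + 0.1013 + 0.1304 = 0.2317 K/W
Q = ΔT/ΣR = (120 K − 295.4 K)/0.2317 = -757.0 W
From the inner boundary to the fibreglass batt/polyurethane foam interface, ΣR_partial = 0.1013 K/W.
T_interface = T_in − Q·ΣR_partial = 120 K − (-757.0)(0.1013) = 196.7 K

T = 196.7 K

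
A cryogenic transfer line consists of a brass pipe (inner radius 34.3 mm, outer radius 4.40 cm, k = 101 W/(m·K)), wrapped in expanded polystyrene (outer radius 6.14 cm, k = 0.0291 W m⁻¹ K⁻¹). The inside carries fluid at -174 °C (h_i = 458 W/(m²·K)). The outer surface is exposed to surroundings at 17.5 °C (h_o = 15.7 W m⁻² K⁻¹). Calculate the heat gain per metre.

Q' = 95.8 W/m

Series thermal resistances, inner to outer:
  R'_conv,in = 1/(2πr h) = 1/(2π·0.0343·458) = 0.01013 m·K/W
  R'_brass = ln(0.0440/0.0343)/(2πk) = 0.2490/(2π·101) = 3.924×10^-4 m·K/W
  R'_expanded polystyrene = ln(0.0614/0.0440)/(2πk) = 0.3332/(2π·0.0291) = 1.822 m·K/W
  R'_conv,out = 1/(2πr h) = 1/(2π·0.0614·15.7) = 0.1651 m·K/W
ΣR = 0.01013 + 3.924×10^-4 + 1.822 + 0.1651 = 1.998 m·K/W
Q' = ΔT/ΣR = (-174 °C − 17.5 °C)/1.998 = -95.8 W/m
(Negative Q' ⇒ heat flows inward; heat gain = 95.8 W/m.)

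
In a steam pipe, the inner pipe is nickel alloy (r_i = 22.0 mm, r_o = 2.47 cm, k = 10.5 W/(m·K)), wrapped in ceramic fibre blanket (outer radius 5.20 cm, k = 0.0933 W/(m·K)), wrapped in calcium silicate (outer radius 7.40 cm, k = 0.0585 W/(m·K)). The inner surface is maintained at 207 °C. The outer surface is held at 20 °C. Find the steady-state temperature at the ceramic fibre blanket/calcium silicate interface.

Treat each layer as a resistance in series:
  R'_nickel alloy = ln(0.0247/0.0220)/(2πk) = 0.1158/(2π·10.5) = 0.001755 m·K/W
  R'_ceramic fibre blanket = ln(0.0520/0.0247)/(2πk) = 0.7444/(2π·0.0933) = 1.270 m·K/W
  R'_calcium silicate = ln(0.0740/0.0520)/(2πk) = 0.3528/(2π·0.0585) = 0.9599 m·K/W
ΣR = 0.001755 + 1.270 + 0.9599 = 2.232 m·K/W
Q' = ΔT/ΣR = (207 °C − 20 °C)/2.232 = 83.78 W/m
From the inner boundary to the ceramic fibre blanket/calcium silicate interface, ΣR_partial = 1.272 m·K/W.
T_interface = T_in − Q'·ΣR_partial = 207 °C − (83.78)(1.272) = 100 °C

T = 100 °C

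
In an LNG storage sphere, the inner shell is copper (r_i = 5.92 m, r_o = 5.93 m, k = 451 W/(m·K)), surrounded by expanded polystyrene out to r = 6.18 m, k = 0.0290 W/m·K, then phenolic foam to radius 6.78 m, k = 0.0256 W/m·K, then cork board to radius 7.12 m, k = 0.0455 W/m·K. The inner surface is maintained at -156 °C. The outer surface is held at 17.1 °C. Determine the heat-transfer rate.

Q = 2.29 kW

Series thermal resistances, inner to outer:
  R_copper = (1/5.92 − 1/5.93)/(4πk) = 2.849×10^-4/(4π·451) = 5.026×10^-8 K/W
  R_expanded polystyrene = (1/5.93 − 1/6.18)/(4πk) = 0.006822/(4π·0.0290) = 0.01872 K/W
  R_phenolic foam = (1/6.18 − 1/6.78)/(4πk) = 0.01432/(4π·0.0256) = 0.04451 K/W
  R_cork board = (1/6.78 − 1/7.12)/(4πk) = 0.007043/(4π·0.0455) = 0.01232 K/W
ΣR = 5.026×10^-8 + 0.01872 + 0.04451 + 0.01232 = 0.07555 K/W
Q = ΔT/ΣR = (-156 °C − 17.1 °C)/0.07555 = -2290 W
(Negative Q ⇒ heat flows inward; heat gain = 2290 W.)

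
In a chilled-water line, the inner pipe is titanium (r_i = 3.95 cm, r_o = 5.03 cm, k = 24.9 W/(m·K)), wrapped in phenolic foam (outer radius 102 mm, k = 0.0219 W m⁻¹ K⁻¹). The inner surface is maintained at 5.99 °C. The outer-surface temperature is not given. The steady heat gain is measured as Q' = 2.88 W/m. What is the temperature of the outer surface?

T_out = 20.8 °C

Series resistances:
  R'_titanium = ln(0.0503/0.0395)/(2πk) = 0.2417/(2π·24.9) = 0.001545 m·K/W
  R'_phenolic foam = ln(0.102/0.0503)/(2πk) = 0.7070/(2π·0.0219) = 5.138 m·K/W
ΣR = 5.139 m·K/W
ΔT = Q'·ΣR = 2.88 × 5.139 = 14.80 K
Heat flows inward, so T_out = T_in + ΔT = 5.99 + 14.80 = 20.8 °C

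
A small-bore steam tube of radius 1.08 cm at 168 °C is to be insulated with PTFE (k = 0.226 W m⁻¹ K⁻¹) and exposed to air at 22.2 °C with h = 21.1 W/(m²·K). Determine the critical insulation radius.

For a cylinder, r_cr = k_ins/h = 0.226/21.1 = 0.0107 m = 1.07 cm

r_cr = 1.07 cm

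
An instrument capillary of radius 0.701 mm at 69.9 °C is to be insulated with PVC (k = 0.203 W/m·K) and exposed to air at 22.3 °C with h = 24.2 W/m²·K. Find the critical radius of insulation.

r_cr = 0.839 cm

For a cylinder, r_cr = k_ins/h = 0.203/24.2 = 0.00839 m = 0.839 cm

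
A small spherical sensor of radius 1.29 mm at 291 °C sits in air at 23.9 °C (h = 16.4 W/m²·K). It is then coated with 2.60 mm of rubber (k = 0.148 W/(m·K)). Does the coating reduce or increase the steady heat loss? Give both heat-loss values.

Critical radius for a sphere: r_cr = 2k/h = 0.0180 m = 1.80 cm.
Outer radius after coating: r₂ = 0.00129 + 0.00260 = 0.00389 m.
Since r₁ < r_cr and r₂ ≤ r_cr, the coating moves toward the maximum at r_cr — heat loss rises.
Bare: R = 1/(4πr₁²h) = 2916 K/W; Q = 267.1/2916 = 0.0916 W.
Coated: R = R_cond + R_conv = 599.2 K/W; Q = 267.1/599.2 = 0.446 W.

increases: 0.0916 → 0.446 W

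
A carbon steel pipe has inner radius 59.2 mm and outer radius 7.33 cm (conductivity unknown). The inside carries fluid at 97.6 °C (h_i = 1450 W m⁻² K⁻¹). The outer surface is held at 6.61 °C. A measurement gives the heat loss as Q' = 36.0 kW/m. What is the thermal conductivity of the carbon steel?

ΣR = ΔT/Q' = |97.6 − 6.61|/36000 = 0.002527 m·K/W
Known resistances:
  R'_conv,in = 1/(2πr h) = 1/(2π·0.0592·1450) = 0.001854 m·K/W
R_carbon steel = ΣR − ΣR_known = 0.002527 − 0.001854 = 6.730×10^-4 m·K/W
ln(r₂/r₁)/(2πk) = 6.730×10^-4 ⇒ k = 0.2136/(2π·6.730×10^-4) = 50.5 W/m·K

k = 50.5 W/m·K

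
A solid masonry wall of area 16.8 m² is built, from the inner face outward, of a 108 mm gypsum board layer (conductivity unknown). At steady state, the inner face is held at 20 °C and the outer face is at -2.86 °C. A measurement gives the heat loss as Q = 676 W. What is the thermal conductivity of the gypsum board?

k = 0.190 W/m·K

ΣR = ΔT/Q = |20 − -2.86|/676 = 0.03382 K/W
L/(kA) = 0.03382 ⇒ k = 0.108/(0.03382·16.8) = 0.190 W/m·K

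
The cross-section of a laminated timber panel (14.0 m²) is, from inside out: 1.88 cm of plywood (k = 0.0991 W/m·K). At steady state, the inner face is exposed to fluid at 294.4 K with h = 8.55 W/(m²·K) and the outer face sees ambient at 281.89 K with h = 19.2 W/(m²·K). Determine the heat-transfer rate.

Q = 488 W

Resistance network (inner→outer):
  R_conv,in = 1/(hA) = 1/(8.55·14.0) = 0.008354 K/W
  R_plywood = L/(kA) = 0.0188/(0.0991·14.0) = 0.01355 K/W
  R_conv,out = 1/(hA) = 1/(19.2·14.0) = 0.003720 K/W
ΣR = 0.008354 + 0.01355 + 0.003720 = 0.02562 K/W
Q = ΔT/ΣR = (294.4 K − 281.89 K)/0.02562 = 488 W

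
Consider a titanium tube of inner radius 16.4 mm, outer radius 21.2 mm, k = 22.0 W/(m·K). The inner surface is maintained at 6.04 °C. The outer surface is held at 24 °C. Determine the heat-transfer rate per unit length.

Q' = 2πk·ΔT/ln(r₂/r₁) = 2π × 22.0 × 17.96 / ln(0.0212/0.0164) = 9670 W/m

Q' = 9670 W/m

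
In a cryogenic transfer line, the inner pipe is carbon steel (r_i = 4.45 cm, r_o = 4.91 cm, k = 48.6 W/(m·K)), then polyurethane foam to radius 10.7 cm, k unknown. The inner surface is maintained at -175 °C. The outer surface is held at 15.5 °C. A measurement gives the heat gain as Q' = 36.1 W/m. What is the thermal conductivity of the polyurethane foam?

k = 0.0235 W/m·K

ΣR = ΔT/Q' = |-175 − 15.5|/36.1 = 5.277 m·K/W
Known resistances:
  R'_carbon steel = ln(0.0491/0.0445)/(2πk) = 0.09837/(2π·48.6) = 3.221×10^-4 m·K/W
R_polyurethane foam = ΣR − ΣR_known = 5.277 − 3.221×10^-4 = 5.277 m·K/W
ln(r₂/r₁)/(2πk) = 5.277 ⇒ k = 0.7790/(2π·5.277) = 0.0235 W/m·K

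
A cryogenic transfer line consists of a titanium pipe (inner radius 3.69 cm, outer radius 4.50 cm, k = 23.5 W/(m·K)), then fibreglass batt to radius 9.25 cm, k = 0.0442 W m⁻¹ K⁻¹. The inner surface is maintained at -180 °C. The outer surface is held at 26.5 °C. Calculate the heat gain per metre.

Series thermal resistances, inner to outer:
  R'_titanium = ln(0.0450/0.0369)/(2πk) = 0.1985/(2π·23.5) = 0.001344 m·K/W
  R'_fibreglass batt = ln(0.0925/0.0450)/(2πk) = 0.7205/(2π·0.0442) = 2.595 m·K/W
ΣR = 0.001344 + 2.595 = 2.596 m·K/W
Q' = ΔT/ΣR = (-180 °C − 26.5 °C)/2.596 = -79.5 W/m
(Negative Q' ⇒ heat flows inward; heat gain = 79.5 W/m.)

Q' = 79.5 W/m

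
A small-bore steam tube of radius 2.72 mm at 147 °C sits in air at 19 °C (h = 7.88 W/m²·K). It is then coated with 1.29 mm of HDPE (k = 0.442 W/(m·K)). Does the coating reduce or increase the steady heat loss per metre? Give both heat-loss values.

Critical radius for a cylinder: r_cr = k/h = 0.0561 m = 5.61 cm.
Outer radius after coating: r₂ = 0.00272 + 0.00129 = 0.00401 m.
Since r₁ < r_cr and r₂ ≤ r_cr, the coating moves toward the maximum at r_cr — heat loss rises.
Bare: R = 1/(2πr₁h) = 7.425 m·K/W; Q = 128/7.425 = 17.2 W/m.
Coated: R = R_cond + R_conv = 5.177 m·K/W; Q = 128/5.177 = 24.7 W/m.

increases: 17.2 → 24.7 W/m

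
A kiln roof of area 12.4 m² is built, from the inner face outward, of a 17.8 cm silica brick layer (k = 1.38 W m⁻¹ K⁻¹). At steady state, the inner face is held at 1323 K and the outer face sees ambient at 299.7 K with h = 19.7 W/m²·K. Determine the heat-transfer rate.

Treat each layer as a resistance in series:
  R_silica brick = L/(kA) = 0.178/(1.38·12.4) = 0.01040 K/W
  R_conv,out = 1/(hA) = 1/(19.7·12.4) = 0.004094 K/W
ΣR = 0.01040 + 0.004094 = 0.01449 K/W
Q = ΔT/ΣR = (1323 K − 299.7 K)/0.01449 = 70600 W

Q = 70.6 kW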